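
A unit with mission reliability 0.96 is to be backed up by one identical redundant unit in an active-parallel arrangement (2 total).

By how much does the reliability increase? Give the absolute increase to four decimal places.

R_before = 0.96
R_after = 1 − (1 − 0.96)^2 = 0.9984
ΔR = 0.9984 − 0.96 = 0.0384

0.0384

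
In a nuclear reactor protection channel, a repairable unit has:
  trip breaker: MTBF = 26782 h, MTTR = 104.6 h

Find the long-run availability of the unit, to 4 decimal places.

0.9961

A(trip breaker) = MTBF/(MTBF+MTTR) = 26782/(26782+104.6) = 0.9961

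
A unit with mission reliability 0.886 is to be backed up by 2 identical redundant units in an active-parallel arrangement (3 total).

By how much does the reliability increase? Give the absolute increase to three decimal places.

0.113

R_before = 0.886
R_after = 1 − (1 − 0.886)^3 = 0.999
ΔR = 0.999 − 0.886 = 0.113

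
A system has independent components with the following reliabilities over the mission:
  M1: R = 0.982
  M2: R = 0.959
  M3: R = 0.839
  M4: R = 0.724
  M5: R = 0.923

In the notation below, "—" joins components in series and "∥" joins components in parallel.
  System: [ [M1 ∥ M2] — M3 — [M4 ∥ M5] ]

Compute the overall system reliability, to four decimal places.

Parallel (M1 and M2): 1 − (1 − 0.982000)(1 − 0.959000) = 0.999262
Parallel (M4 and M5): 1 − (1 − 0.724000)(1 − 0.923000) = 0.978748
Series ([0.999262], M3, and [0.978748]): 0.999262 × 0.839000 × 0.978748 = 0.8206

0.8206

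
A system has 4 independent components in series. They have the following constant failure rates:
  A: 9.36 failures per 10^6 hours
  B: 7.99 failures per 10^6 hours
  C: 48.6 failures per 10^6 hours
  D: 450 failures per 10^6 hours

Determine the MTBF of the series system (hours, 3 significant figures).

1940

Series of exponential components: λ_sys = Σ λ_i
λ_sys = 0.00000936 + 0.00000799 + 0.0000486 + 0.000450 = 5.1595e-04 /h
MTBF = 1 / λ_sys = 1940 h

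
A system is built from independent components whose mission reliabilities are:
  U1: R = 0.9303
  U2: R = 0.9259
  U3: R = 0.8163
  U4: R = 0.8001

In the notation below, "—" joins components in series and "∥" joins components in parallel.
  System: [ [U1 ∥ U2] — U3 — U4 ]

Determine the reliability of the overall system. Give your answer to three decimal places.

Parallel (U1 and U2): 1 − (1 − 0.93030)(1 − 0.92590) = 0.99484
Series ([0.99484], U3, and U4): 0.99484 × 0.81630 × 0.80010 = 0.650

0.650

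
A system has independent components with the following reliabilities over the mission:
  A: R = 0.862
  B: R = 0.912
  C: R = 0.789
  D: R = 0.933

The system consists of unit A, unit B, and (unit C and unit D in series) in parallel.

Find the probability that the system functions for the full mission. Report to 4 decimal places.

Series (C and D): 0.789000 × 0.933000 = 0.736137
Parallel (A, B, and [0.736137]): 1 − (1 − 0.862000)(1 − 0.912000)(1 − 0.736137) = 0.9968

0.9968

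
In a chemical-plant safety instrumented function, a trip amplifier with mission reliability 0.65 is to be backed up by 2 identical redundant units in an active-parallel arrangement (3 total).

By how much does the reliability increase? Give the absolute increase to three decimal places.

0.307

R_before = 0.65
R_after = 1 − (1 − 0.65)^3 = 0.957
ΔR = 0.957 − 0.65 = 0.307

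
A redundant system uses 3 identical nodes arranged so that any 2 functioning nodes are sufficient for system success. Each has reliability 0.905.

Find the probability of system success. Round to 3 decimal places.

R = Σ_{i=2}^{3} C(3,i) p^i (1−p)^{3−i} with p = 0.905
C(3,2)·0.905^2·0.095^1 = 0.23342
C(3,3)·0.905^3·0.095^0 = 0.74122
Sum = 0.975

0.975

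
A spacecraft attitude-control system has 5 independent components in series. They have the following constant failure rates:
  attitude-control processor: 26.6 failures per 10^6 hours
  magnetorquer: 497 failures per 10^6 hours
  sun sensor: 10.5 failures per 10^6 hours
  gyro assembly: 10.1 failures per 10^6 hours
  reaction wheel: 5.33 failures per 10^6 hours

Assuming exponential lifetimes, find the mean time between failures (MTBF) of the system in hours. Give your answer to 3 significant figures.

Series of exponential components: λ_sys = Σ λ_i
λ_sys = 0.0000266 + 0.000497 + 0.0000105 + 0.0000101 + 0.00000533 = 5.4953e-04 /h
MTBF = 1 / λ_sys = 1820 h

1820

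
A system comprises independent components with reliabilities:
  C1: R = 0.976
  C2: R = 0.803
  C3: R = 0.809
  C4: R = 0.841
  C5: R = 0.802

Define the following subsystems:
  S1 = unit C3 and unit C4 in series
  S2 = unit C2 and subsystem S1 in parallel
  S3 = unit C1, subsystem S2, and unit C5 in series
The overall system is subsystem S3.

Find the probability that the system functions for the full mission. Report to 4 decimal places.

0.7335

Series (C3 and C4): 0.809000 × 0.841000 = 0.680369
Parallel (C2 and [0.680369]): 1 − (1 − 0.803000)(1 − 0.680369) = 0.937033
Series (C1, [0.937033], and C5): 0.976000 × 0.937033 × 0.802000 = 0.7335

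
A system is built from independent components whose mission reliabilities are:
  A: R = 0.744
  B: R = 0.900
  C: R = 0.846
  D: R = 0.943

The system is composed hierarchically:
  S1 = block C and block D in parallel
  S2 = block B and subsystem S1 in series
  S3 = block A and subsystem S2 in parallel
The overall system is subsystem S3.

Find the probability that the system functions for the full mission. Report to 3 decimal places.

0.972

Parallel (C and D): 1 − (1 − 0.84600)(1 − 0.94300) = 0.99122
Series (B and [0.99122]): 0.90000 × 0.99122 = 0.89210
Parallel (A and [0.89210]): 1 − (1 − 0.74400)(1 − 0.89210) = 0.972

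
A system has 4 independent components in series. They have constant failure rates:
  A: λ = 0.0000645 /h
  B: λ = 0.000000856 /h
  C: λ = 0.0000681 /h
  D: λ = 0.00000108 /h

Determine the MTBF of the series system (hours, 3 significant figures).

Series of exponential components: λ_sys = Σ λ_i
λ_sys = 0.0000645 + 0.000000856 + 0.0000681 + 0.00000108 = 1.3454e-04 /h
MTBF = 1 / λ_sys = 7430 h

7430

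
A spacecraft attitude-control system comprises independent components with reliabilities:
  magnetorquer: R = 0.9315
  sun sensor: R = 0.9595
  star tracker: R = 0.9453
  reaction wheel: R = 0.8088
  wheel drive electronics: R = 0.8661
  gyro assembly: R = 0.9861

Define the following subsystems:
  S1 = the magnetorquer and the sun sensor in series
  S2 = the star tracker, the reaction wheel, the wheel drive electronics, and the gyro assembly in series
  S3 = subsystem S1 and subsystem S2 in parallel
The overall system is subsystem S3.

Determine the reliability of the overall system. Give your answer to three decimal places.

Series (magnetorquer and sun sensor): 0.93150 × 0.95950 = 0.89377
Series (star tracker, reaction wheel, wheel drive electronics, and gyro assembly): 0.94530 × 0.80880 × 0.86610 × 0.98610 = 0.65298
Parallel ([0.89377] and [0.65298]): 1 − (1 − 0.89377)(1 − 0.65298) = 0.963

0.963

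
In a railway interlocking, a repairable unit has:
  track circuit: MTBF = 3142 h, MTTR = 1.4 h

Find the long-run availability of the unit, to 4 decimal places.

0.9996

A(track circuit) = MTBF/(MTBF+MTTR) = 3142/(3142+1.4) = 0.9996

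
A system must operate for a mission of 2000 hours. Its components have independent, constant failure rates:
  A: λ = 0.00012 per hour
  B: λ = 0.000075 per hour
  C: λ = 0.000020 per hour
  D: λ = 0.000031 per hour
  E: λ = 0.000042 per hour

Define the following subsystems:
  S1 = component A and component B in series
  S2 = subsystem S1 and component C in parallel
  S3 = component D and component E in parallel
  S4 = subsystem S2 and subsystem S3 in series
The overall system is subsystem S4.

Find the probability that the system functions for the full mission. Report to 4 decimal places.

R(A) = exp(−0.00012 × 2000) = 0.786628
R(B) = exp(−0.000075 × 2000) = 0.860708
R(C) = exp(−0.000020 × 2000) = 0.960789
R(D) = exp(−0.000031 × 2000) = 0.939883
R(E) = exp(−0.000042 × 2000) = 0.919431
Series (A and B): 0.786628 × 0.860708 = 0.677057
Parallel ([0.677057] and C): 1 − (1 − 0.677057)(1 − 0.960789) = 0.987337
Parallel (D and E): 1 − (1 − 0.939883)(1 − 0.919431) = 0.995156
Series ([0.987337] and [0.995156]): 0.987337 × 0.995156 = 0.9826

0.9826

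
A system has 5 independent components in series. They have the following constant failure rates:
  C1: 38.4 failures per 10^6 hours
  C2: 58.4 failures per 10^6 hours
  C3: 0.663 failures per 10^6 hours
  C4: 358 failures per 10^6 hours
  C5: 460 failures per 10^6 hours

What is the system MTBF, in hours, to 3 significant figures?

1090

Series of exponential components: λ_sys = Σ λ_i
λ_sys = 0.0000384 + 0.0000584 + 0.000000663 + 0.000358 + 0.000460 = 9.1546e-04 /h
MTBF = 1 / λ_sys = 1090 h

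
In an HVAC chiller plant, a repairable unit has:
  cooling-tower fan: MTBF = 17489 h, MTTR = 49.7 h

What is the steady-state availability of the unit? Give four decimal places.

A(cooling-tower fan) = MTBF/(MTBF+MTTR) = 17489/(17489+49.7) = 0.9972

0.9972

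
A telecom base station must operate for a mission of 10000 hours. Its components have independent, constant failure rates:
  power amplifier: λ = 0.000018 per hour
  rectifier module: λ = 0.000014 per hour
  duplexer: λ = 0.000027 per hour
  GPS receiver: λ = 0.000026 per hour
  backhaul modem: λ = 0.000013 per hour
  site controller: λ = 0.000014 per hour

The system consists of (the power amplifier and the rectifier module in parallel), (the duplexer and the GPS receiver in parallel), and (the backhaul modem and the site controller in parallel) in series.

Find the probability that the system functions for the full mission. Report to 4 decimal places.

R(power amplifier) = exp(−0.000018 × 10000) = 0.835270
R(rectifier module) = exp(−0.000014 × 10000) = 0.869358
R(duplexer) = exp(−0.000027 × 10000) = 0.763379
R(GPS receiver) = exp(−0.000026 × 10000) = 0.771052
R(backhaul modem) = exp(−0.000013 × 10000) = 0.878095
R(site controller) = exp(−0.000014 × 10000) = 0.869358
Parallel (power amplifier and rectifier module): 1 − (1 − 0.835270)(1 − 0.869358) = 0.978479
Parallel (duplexer and GPS receiver): 1 − (1 − 0.763379)(1 − 0.771052) = 0.945826
Parallel (backhaul modem and site controller): 1 − (1 − 0.878095)(1 − 0.869358) = 0.984074
Series ([0.978479], [0.945826], and [0.984074]): 0.978479 × 0.945826 × 0.984074 = 0.9107

0.9107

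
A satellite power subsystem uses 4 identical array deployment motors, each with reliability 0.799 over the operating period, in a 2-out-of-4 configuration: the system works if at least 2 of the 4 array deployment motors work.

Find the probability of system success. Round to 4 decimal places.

R = Σ_{i=2}^{4} C(4,i) p^i (1−p)^{4−i} with p = 0.799
C(4,2)·0.799^2·0.201^2 = 0.154752
C(4,3)·0.799^3·0.201^1 = 0.410106
C(4,4)·0.799^4·0.201^0 = 0.407556
Sum = 0.9724

0.9724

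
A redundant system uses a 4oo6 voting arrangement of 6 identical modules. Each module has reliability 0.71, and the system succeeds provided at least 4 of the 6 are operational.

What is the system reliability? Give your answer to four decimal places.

R = Σ_{i=4}^{6} C(6,i) p^i (1−p)^{6−i} with p = 0.71
C(6,4)·0.71^4·0.29^2 = 0.320568
C(6,5)·0.71^5·0.29^1 = 0.313936
C(6,6)·0.71^6·0.29^0 = 0.128100
Sum = 0.7626

0.7626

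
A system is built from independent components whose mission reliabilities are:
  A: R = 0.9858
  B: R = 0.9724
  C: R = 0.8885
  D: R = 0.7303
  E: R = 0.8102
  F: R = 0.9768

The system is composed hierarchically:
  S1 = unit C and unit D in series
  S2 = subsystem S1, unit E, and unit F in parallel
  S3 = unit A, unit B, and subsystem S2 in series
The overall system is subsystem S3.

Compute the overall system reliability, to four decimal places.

0.9571

Series (C and D): 0.888500 × 0.730300 = 0.648872
Parallel ([0.648872], E, and F): 1 − (1 − 0.648872)(1 − 0.810200)(1 − 0.976800) = 0.998454
Series (A, B, and [0.998454]): 0.985800 × 0.972400 × 0.998454 = 0.9571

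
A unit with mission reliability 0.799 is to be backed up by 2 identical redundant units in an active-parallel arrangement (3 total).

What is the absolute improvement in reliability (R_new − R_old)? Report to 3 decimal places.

0.193

R_before = 0.799
R_after = 1 − (1 − 0.799)^3 = 0.992
ΔR = 0.992 − 0.799 = 0.193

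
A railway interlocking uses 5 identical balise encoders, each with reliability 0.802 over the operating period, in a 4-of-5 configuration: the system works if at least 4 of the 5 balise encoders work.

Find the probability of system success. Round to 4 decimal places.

R = Σ_{i=4}^{5} C(5,i) p^i (1−p)^{5−i} with p = 0.802
C(5,4)·0.802^4·0.198^1 = 0.409574
C(5,5)·0.802^5·0.198^0 = 0.331797
Sum = 0.7414

0.7414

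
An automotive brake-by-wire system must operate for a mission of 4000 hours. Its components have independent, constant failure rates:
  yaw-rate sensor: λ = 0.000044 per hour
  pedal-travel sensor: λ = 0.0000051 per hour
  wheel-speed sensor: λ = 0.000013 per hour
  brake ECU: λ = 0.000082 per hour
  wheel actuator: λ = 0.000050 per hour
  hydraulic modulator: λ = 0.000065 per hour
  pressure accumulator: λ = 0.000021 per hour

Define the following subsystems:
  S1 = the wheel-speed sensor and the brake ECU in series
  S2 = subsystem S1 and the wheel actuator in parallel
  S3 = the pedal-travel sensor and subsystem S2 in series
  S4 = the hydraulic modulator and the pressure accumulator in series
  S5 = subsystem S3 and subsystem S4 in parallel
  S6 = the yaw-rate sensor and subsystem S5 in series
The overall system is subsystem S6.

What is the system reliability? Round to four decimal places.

R(yaw-rate sensor) = exp(−0.000044 × 4000) = 0.838618
R(pedal-travel sensor) = exp(−0.0000051 × 4000) = 0.979807
R(wheel-speed sensor) = exp(−0.000013 × 4000) = 0.949329
R(brake ECU) = exp(−0.000082 × 4000) = 0.720363
R(wheel actuator) = exp(−0.000050 × 4000) = 0.818731
R(hydraulic modulator) = exp(−0.000065 × 4000) = 0.771052
R(pressure accumulator) = exp(−0.000021 × 4000) = 0.919431
Series (wheel-speed sensor and brake ECU): 0.949329 × 0.720363 = 0.683861
Parallel ([0.683861] and wheel actuator): 1 − (1 − 0.683861)(1 − 0.818731) = 0.942694
Series (pedal-travel sensor and [0.942694]): 0.979807 × 0.942694 = 0.923658
Series (hydraulic modulator and pressure accumulator): 0.771052 × 0.919431 = 0.708929
Parallel ([0.923658] and [0.708929]): 1 − (1 − 0.923658)(1 − 0.708929) = 0.977779
Series (yaw-rate sensor and [0.977779]): 0.838618 × 0.977779 = 0.8200

0.8200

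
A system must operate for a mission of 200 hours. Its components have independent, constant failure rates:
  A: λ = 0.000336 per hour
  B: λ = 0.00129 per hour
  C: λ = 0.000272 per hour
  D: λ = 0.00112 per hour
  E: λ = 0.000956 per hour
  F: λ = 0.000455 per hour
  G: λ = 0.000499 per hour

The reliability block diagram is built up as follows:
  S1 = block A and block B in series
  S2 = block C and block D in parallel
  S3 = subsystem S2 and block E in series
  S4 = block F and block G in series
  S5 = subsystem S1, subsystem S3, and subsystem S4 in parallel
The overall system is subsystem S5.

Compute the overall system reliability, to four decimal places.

R(A) = exp(−0.000336 × 200) = 0.935008
R(B) = exp(−0.00129 × 200) = 0.772595
R(C) = exp(−0.000272 × 200) = 0.947053
R(D) = exp(−0.00112 × 200) = 0.799315
R(E) = exp(−0.000956 × 200) = 0.825967
R(F) = exp(−0.000455 × 200) = 0.913018
R(G) = exp(−0.000499 × 200) = 0.905018
Series (A and B): 0.935008 × 0.772595 = 0.722383
Parallel (C and D): 1 − (1 − 0.947053)(1 − 0.799315) = 0.989374
Series ([0.989374] and E): 0.989374 × 0.825967 = 0.817190
Series (F and G): 0.913018 × 0.905018 = 0.826298
Parallel ([0.722383], [0.817190], and [0.826298]): 1 − (1 − 0.722383)(1 − 0.817190)(1 − 0.826298) = 0.9912

0.9912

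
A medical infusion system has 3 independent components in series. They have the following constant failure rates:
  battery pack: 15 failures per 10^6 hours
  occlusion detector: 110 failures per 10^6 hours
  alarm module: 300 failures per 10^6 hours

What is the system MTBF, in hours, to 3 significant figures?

2350

Series of exponential components: λ_sys = Σ λ_i
λ_sys = 0.000015 + 0.00011 + 0.00030 = 4.2500e-04 /h
MTBF = 1 / λ_sys = 2350 h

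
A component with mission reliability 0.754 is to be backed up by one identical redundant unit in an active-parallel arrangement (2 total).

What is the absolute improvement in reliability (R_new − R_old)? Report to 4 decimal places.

R_before = 0.754
R_after = 1 − (1 − 0.754)^2 = 0.9395
ΔR = 0.9395 − 0.754 = 0.1855

0.1855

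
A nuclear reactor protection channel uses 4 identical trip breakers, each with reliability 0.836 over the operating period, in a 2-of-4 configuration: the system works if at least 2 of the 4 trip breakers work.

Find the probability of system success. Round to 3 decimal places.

0.985

R = Σ_{i=2}^{4} C(4,i) p^i (1−p)^{4−i} with p = 0.836
C(4,2)·0.836^2·0.164^2 = 0.11279
C(4,3)·0.836^3·0.164^1 = 0.38329
C(4,4)·0.836^4·0.164^0 = 0.48846
Sum = 0.985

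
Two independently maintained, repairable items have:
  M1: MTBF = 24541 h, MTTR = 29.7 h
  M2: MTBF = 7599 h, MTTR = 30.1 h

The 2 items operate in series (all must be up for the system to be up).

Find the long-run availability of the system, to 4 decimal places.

A(M1) = MTBF/(MTBF+MTTR) = 24541/(24541+29.7) = 0.998791
A(M2) = MTBF/(MTBF+MTTR) = 7599/(7599+30.1) = 0.996055
Series availability: 0.998791 × 0.996055 = 0.9949

0.9949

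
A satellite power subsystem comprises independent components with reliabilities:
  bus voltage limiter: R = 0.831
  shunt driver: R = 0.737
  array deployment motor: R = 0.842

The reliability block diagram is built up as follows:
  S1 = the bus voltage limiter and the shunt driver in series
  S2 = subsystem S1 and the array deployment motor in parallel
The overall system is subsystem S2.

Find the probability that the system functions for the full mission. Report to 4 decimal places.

0.9388

Series (bus voltage limiter and shunt driver): 0.831000 × 0.737000 = 0.612447
Parallel ([0.612447] and array deployment motor): 1 − (1 − 0.612447)(1 − 0.842000) = 0.9388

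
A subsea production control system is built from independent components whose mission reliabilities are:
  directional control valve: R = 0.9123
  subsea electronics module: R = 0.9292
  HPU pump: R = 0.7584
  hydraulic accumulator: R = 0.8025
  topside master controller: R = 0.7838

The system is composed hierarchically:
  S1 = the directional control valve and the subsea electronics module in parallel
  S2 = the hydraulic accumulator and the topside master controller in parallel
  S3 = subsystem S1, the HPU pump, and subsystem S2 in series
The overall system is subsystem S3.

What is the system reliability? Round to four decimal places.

0.7215

Parallel (directional control valve and subsea electronics module): 1 − (1 − 0.912300)(1 − 0.929200) = 0.993791
Parallel (hydraulic accumulator and topside master controller): 1 − (1 − 0.802500)(1 − 0.783800) = 0.957301
Series ([0.993791], HPU pump, and [0.957301]): 0.993791 × 0.758400 × 0.957301 = 0.7215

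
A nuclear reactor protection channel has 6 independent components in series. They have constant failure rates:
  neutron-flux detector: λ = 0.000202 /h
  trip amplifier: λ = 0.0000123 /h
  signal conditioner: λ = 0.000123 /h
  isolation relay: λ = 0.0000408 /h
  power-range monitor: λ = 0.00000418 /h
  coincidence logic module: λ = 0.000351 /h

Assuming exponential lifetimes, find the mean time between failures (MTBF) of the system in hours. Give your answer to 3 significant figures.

Series of exponential components: λ_sys = Σ λ_i
λ_sys = 0.000202 + 0.0000123 + 0.000123 + 0.0000408 + 0.00000418 + 0.000351 = 7.3328e-04 /h
MTBF = 1 / λ_sys = 1360 h

1360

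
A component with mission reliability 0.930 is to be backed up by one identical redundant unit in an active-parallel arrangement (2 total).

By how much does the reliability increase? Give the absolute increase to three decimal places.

0.065

R_before = 0.930
R_after = 1 − (1 − 0.930)^2 = 0.995
ΔR = 0.995 − 0.930 = 0.065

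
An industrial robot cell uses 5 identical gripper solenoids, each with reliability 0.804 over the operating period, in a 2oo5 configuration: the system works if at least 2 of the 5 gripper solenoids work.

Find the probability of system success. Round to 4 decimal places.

0.9938

R = Σ_{i=2}^{5} C(5,i) p^i (1−p)^{5−i} with p = 0.804
C(5,2)·0.804^2·0.196^3 = 0.048672
C(5,3)·0.804^3·0.196^2 = 0.199655
C(5,4)·0.804^4·0.196^1 = 0.409497
C(5,5)·0.804^5·0.196^0 = 0.335954
Sum = 0.9938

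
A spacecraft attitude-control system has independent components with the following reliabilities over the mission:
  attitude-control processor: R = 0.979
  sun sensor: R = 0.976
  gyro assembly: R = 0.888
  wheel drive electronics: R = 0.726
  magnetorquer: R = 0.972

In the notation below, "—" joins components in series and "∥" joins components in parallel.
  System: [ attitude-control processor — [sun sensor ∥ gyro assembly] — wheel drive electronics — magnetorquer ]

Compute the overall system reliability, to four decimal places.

0.6890

Parallel (sun sensor and gyro assembly): 1 − (1 − 0.976000)(1 − 0.888000) = 0.997312
Series (attitude-control processor, [0.997312], wheel drive electronics, and magnetorquer): 0.979000 × 0.997312 × 0.726000 × 0.972000 = 0.6890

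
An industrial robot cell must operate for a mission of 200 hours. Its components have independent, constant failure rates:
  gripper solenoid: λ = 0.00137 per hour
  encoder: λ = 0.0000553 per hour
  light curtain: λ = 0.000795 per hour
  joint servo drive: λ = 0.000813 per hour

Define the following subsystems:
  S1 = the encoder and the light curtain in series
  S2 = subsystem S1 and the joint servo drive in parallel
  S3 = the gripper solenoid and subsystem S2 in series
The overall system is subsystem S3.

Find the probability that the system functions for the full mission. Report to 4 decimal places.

R(gripper solenoid) = exp(−0.00137 × 200) = 0.760332
R(encoder) = exp(−0.0000553 × 200) = 0.989001
R(light curtain) = exp(−0.000795 × 200) = 0.852996
R(joint servo drive) = exp(−0.000813 × 200) = 0.849931
Series (encoder and light curtain): 0.989001 × 0.852996 = 0.843614
Parallel ([0.843614] and joint servo drive): 1 − (1 − 0.843614)(1 − 0.849931) = 0.976531
Series (gripper solenoid and [0.976531]): 0.760332 × 0.976531 = 0.7425

0.7425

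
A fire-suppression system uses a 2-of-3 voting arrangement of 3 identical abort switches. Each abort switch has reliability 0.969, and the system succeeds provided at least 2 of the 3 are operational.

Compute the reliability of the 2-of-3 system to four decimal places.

R = Σ_{i=2}^{3} C(3,i) p^i (1−p)^{3−i} with p = 0.969
C(3,2)·0.969^2·0.031^1 = 0.087323
C(3,3)·0.969^3·0.031^0 = 0.909853
Sum = 0.9972

0.9972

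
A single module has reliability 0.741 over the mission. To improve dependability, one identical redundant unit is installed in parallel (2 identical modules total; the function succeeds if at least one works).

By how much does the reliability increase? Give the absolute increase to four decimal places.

R_before = 0.741
R_after = 1 − (1 − 0.741)^2 = 0.9329
ΔR = 0.9329 − 0.741 = 0.1919

0.1919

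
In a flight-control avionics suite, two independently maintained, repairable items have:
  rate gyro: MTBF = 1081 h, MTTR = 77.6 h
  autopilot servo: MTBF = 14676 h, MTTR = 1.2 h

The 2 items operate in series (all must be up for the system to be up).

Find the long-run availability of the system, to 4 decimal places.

A(rate gyro) = MTBF/(MTBF+MTTR) = 1081/(1081+77.6) = 0.933023
A(autopilot servo) = MTBF/(MTBF+MTTR) = 14676/(14676+1.2) = 0.999918
Series availability: 0.933023 × 0.999918 = 0.9329

0.9329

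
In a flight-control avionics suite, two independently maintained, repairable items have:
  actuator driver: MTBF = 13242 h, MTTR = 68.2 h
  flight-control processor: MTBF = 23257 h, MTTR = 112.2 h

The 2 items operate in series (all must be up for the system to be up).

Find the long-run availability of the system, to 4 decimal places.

0.9901

A(actuator driver) = MTBF/(MTBF+MTTR) = 13242/(13242+68.2) = 0.994876
A(flight-control processor) = MTBF/(MTBF+MTTR) = 23257/(23257+112.2) = 0.995199
Series availability: 0.994876 × 0.995199 = 0.9901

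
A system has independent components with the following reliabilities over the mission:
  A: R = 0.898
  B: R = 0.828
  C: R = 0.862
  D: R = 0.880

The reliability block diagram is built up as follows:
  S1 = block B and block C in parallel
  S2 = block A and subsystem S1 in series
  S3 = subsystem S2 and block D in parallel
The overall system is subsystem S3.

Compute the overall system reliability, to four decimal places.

Parallel (B and C): 1 − (1 − 0.828000)(1 − 0.862000) = 0.976264
Series (A and [0.976264]): 0.898000 × 0.976264 = 0.876685
Parallel ([0.876685] and D): 1 − (1 − 0.876685)(1 − 0.880000) = 0.9852

0.9852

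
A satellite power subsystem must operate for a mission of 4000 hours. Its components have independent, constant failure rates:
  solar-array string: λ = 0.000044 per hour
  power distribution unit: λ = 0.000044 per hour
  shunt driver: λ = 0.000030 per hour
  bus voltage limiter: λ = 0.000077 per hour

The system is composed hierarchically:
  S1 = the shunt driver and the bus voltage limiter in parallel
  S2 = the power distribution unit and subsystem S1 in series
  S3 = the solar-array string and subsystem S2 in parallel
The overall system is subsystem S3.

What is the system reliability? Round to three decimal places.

R(solar-array string) = exp(−0.000044 × 4000) = 0.83862
R(power distribution unit) = exp(−0.000044 × 4000) = 0.83862
R(shunt driver) = exp(−0.000030 × 4000) = 0.88692
R(bus voltage limiter) = exp(−0.000077 × 4000) = 0.73492
Parallel (shunt driver and bus voltage limiter): 1 − (1 − 0.88692)(1 − 0.73492) = 0.97002
Series (power distribution unit and [0.97002]): 0.83862 × 0.97002 = 0.81348
Parallel (solar-array string and [0.81348]): 1 − (1 − 0.83862)(1 − 0.81348) = 0.970

0.970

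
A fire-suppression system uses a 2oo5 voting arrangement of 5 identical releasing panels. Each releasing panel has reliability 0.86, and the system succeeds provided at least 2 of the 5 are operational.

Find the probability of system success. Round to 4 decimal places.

0.9983

R = Σ_{i=2}^{5} C(5,i) p^i (1−p)^{5−i} with p = 0.86
C(5,2)·0.86^2·0.14^3 = 0.020295
C(5,3)·0.86^3·0.14^2 = 0.124667
C(5,4)·0.86^4·0.14^1 = 0.382906
C(5,5)·0.86^5·0.14^0 = 0.470427
Sum = 0.9983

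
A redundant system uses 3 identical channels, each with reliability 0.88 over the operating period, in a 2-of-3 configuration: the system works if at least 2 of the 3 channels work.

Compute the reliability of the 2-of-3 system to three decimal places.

0.960

R = Σ_{i=2}^{3} C(3,i) p^i (1−p)^{3−i} with p = 0.88
C(3,2)·0.88^2·0.12^1 = 0.27878
C(3,3)·0.88^3·0.12^0 = 0.68147
Sum = 0.960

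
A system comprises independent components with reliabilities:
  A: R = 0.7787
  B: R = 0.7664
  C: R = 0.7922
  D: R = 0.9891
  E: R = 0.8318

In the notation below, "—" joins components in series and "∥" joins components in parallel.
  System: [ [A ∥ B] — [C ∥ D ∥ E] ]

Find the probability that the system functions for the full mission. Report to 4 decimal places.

0.9479

Parallel (A and B): 1 − (1 − 0.778700)(1 − 0.766400) = 0.948304
Parallel (C, D, and E): 1 − (1 − 0.792200)(1 − 0.989100)(1 − 0.831800) = 0.999619
Series ([0.948304] and [0.999619]): 0.948304 × 0.999619 = 0.9479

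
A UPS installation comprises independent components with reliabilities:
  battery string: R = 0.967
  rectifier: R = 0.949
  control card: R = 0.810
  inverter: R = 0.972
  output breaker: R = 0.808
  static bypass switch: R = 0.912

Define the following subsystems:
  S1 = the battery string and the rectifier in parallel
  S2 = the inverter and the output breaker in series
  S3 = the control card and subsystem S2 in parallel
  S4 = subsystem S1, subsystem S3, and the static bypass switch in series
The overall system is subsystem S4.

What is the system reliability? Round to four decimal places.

Parallel (battery string and rectifier): 1 − (1 − 0.967000)(1 − 0.949000) = 0.998317
Series (inverter and output breaker): 0.972000 × 0.808000 = 0.785376
Parallel (control card and [0.785376]): 1 − (1 − 0.810000)(1 − 0.785376) = 0.959221
Series ([0.998317], [0.959221], and static bypass switch): 0.998317 × 0.959221 × 0.912000 = 0.8733

0.8733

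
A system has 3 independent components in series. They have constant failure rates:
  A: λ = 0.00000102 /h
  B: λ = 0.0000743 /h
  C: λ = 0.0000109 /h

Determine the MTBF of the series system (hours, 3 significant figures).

11600

Series of exponential components: λ_sys = Σ λ_i
λ_sys = 0.00000102 + 0.0000743 + 0.0000109 = 8.6220e-05 /h
MTBF = 1 / λ_sys = 11600 h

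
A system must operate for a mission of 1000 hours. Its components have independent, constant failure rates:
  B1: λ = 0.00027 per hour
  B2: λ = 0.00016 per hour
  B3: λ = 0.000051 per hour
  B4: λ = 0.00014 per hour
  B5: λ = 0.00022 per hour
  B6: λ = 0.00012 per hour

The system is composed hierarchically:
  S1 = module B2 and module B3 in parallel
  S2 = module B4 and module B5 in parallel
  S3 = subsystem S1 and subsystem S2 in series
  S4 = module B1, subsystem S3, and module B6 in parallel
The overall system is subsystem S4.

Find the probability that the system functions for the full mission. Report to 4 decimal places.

R(B1) = exp(−0.00027 × 1000) = 0.763379
R(B2) = exp(−0.00016 × 1000) = 0.852144
R(B3) = exp(−0.000051 × 1000) = 0.950279
R(B4) = exp(−0.00014 × 1000) = 0.869358
R(B5) = exp(−0.00022 × 1000) = 0.802519
R(B6) = exp(−0.00012 × 1000) = 0.886920
Parallel (B2 and B3): 1 − (1 − 0.852144)(1 − 0.950279) = 0.992648
Parallel (B4 and B5): 1 − (1 − 0.869358)(1 − 0.802519) = 0.974201
Series ([0.992648] and [0.974201]): 0.992648 × 0.974201 = 0.967039
Parallel (B1, [0.967039], and B6): 1 − (1 − 0.763379)(1 − 0.967039)(1 − 0.886920) = 0.9991

0.9991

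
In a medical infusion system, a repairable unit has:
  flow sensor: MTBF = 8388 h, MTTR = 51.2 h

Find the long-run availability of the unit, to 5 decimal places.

A(flow sensor) = MTBF/(MTBF+MTTR) = 8388/(8388+51.2) = 0.99393

0.99393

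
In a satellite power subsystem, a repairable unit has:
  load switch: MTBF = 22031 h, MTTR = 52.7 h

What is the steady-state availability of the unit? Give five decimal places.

0.99761

A(load switch) = MTBF/(MTBF+MTTR) = 22031/(22031+52.7) = 0.99761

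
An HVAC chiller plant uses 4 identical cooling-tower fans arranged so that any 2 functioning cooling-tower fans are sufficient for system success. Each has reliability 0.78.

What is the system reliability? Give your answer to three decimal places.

0.964

R = Σ_{i=2}^{4} C(4,i) p^i (1−p)^{4−i} with p = 0.78
C(4,2)·0.78^2·0.22^2 = 0.17668
C(4,3)·0.78^3·0.22^1 = 0.41761
C(4,4)·0.78^4·0.22^0 = 0.37015
Sum = 0.964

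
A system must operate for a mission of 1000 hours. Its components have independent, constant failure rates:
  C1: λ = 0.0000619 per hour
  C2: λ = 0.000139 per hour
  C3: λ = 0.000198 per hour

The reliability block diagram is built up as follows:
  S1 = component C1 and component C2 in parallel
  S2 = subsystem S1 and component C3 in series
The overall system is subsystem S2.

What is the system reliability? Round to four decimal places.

0.8140

R(C1) = exp(−0.0000619 × 1000) = 0.939977
R(C2) = exp(−0.000139 × 1000) = 0.870228
R(C3) = exp(−0.000198 × 1000) = 0.820370
Parallel (C1 and C2): 1 − (1 − 0.939977)(1 − 0.870228) = 0.992211
Series ([0.992211] and C3): 0.992211 × 0.820370 = 0.8140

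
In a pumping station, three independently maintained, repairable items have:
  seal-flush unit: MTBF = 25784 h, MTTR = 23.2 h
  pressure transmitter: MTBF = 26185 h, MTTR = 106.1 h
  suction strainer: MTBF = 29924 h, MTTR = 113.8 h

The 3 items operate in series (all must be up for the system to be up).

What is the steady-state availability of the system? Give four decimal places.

A(seal-flush unit) = MTBF/(MTBF+MTTR) = 25784/(25784+23.2) = 0.999101
A(pressure transmitter) = MTBF/(MTBF+MTTR) = 26185/(26185+106.1) = 0.995964
A(suction strainer) = MTBF/(MTBF+MTTR) = 29924/(29924+113.8) = 0.996211
Series availability: 0.999101 × 0.995964 × 0.996211 = 0.9913

0.9913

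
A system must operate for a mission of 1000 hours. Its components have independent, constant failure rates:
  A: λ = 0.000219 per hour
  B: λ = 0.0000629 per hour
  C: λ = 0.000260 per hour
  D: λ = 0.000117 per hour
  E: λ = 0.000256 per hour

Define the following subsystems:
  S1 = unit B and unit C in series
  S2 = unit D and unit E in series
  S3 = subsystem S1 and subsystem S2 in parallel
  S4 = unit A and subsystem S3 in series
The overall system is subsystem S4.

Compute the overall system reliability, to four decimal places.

0.7343

R(A) = exp(−0.000219 × 1000) = 0.803322
R(B) = exp(−0.0000629 × 1000) = 0.939037
R(C) = exp(−0.000260 × 1000) = 0.771052
R(D) = exp(−0.000117 × 1000) = 0.889585
R(E) = exp(−0.000256 × 1000) = 0.774142
Series (B and C): 0.939037 × 0.771052 = 0.724046
Series (D and E): 0.889585 × 0.774142 = 0.688665
Parallel ([0.724046] and [0.688665]): 1 − (1 − 0.724046)(1 − 0.688665) = 0.914086
Series (A and [0.914086]): 0.803322 × 0.914086 = 0.7343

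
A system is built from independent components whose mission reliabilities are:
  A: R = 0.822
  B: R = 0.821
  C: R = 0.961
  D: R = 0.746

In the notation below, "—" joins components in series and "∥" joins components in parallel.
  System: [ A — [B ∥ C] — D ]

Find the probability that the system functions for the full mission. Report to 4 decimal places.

0.6089

Parallel (B and C): 1 − (1 − 0.821000)(1 − 0.961000) = 0.993019
Series (A, [0.993019], and D): 0.822000 × 0.993019 × 0.746000 = 0.6089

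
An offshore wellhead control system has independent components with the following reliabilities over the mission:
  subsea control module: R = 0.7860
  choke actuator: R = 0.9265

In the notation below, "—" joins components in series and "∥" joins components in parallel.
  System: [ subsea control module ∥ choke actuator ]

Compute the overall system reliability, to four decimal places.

Parallel (subsea control module and choke actuator): 1 − (1 − 0.786000)(1 − 0.926500) = 0.9843

0.9843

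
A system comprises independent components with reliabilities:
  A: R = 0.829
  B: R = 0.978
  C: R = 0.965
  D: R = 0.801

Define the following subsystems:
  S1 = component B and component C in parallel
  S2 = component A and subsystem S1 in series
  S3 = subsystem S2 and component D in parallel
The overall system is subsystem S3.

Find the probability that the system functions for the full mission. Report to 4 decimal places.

Parallel (B and C): 1 − (1 − 0.978000)(1 − 0.965000) = 0.999230
Series (A and [0.999230]): 0.829000 × 0.999230 = 0.828362
Parallel ([0.828362] and D): 1 − (1 − 0.828362)(1 − 0.801000) = 0.9658

0.9658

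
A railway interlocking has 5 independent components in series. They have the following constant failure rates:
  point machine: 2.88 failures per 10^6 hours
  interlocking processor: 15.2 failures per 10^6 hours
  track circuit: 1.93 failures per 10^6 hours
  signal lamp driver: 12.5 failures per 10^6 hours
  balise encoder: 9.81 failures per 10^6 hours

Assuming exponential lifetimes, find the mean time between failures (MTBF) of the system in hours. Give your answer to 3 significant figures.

23600

Series of exponential components: λ_sys = Σ λ_i
λ_sys = 0.00000288 + 0.0000152 + 0.00000193 + 0.0000125 + 0.00000981 = 4.2320e-05 /h
MTBF = 1 / λ_sys = 23600 h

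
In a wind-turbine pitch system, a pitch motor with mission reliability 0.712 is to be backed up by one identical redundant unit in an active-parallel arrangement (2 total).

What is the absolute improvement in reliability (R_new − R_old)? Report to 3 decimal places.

R_before = 0.712
R_after = 1 − (1 − 0.712)^2 = 0.917
ΔR = 0.917 − 0.712 = 0.205

0.205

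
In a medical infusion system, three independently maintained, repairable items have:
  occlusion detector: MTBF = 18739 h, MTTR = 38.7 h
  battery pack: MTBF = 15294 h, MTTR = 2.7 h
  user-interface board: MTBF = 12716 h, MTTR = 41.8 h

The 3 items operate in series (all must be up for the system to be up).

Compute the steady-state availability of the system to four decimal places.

0.9945

A(occlusion detector) = MTBF/(MTBF+MTTR) = 18739/(18739+38.7) = 0.997939
A(battery pack) = MTBF/(MTBF+MTTR) = 15294/(15294+2.7) = 0.999823
A(user-interface board) = MTBF/(MTBF+MTTR) = 12716/(12716+41.8) = 0.996724
Series availability: 0.997939 × 0.999823 × 0.996724 = 0.9945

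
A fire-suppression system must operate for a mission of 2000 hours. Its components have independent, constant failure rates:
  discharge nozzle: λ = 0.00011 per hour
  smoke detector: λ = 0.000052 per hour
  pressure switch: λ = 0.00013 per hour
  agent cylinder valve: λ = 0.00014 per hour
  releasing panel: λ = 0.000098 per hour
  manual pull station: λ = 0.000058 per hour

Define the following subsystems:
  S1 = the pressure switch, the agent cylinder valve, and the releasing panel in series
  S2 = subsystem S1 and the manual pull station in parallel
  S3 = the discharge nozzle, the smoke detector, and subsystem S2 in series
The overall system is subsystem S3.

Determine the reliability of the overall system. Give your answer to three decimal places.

0.682

R(discharge nozzle) = exp(−0.00011 × 2000) = 0.80252
R(smoke detector) = exp(−0.000052 × 2000) = 0.90123
R(pressure switch) = exp(−0.00013 × 2000) = 0.77105
R(agent cylinder valve) = exp(−0.00014 × 2000) = 0.75578
R(releasing panel) = exp(−0.000098 × 2000) = 0.82201
R(manual pull station) = exp(−0.000058 × 2000) = 0.89048
Series (pressure switch, agent cylinder valve, and releasing panel): 0.77105 × 0.75578 × 0.82201 = 0.47902
Parallel ([0.47902] and manual pull station): 1 − (1 − 0.47902)(1 − 0.89048) = 0.94294
Series (discharge nozzle, smoke detector, and [0.94294]): 0.80252 × 0.90123 × 0.94294 = 0.682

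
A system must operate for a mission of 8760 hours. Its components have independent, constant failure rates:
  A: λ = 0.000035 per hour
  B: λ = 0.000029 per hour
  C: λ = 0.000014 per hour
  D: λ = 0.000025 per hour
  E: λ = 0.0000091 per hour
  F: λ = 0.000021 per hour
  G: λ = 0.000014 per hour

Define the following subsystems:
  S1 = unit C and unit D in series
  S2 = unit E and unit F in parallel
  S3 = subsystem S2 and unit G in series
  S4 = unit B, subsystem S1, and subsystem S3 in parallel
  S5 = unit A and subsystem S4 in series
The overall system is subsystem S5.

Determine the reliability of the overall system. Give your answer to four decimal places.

0.7299

R(A) = exp(−0.000035 × 8760) = 0.735945
R(B) = exp(−0.000029 × 8760) = 0.775661
R(C) = exp(−0.000014 × 8760) = 0.884582
R(D) = exp(−0.000025 × 8760) = 0.803322
R(E) = exp(−0.0000091 × 8760) = 0.923379
R(F) = exp(−0.000021 × 8760) = 0.831969
R(G) = exp(−0.000014 × 8760) = 0.884582
Series (C and D): 0.884582 × 0.803322 = 0.710604
Parallel (E and F): 1 − (1 − 0.923379)(1 − 0.831969) = 0.987125
Series ([0.987125] and G): 0.987125 × 0.884582 = 0.873193
Parallel (B, [0.710604], and [0.873193]): 1 − (1 − 0.775661)(1 − 0.710604)(1 − 0.873193) = 0.991767
Series (A and [0.991767]): 0.735945 × 0.991767 = 0.7299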